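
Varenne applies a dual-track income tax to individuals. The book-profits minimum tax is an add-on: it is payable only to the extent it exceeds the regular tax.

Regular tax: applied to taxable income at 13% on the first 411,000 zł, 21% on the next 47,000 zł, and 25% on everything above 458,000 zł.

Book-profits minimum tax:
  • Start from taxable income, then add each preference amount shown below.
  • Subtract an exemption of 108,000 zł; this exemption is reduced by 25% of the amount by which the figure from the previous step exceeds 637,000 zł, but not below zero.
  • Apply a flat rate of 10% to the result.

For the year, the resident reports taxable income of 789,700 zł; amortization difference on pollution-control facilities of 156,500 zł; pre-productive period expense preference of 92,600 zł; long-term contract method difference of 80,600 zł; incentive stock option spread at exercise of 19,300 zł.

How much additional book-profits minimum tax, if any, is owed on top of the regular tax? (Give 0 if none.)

0 zł

Regular tax:
  411,000 zł × 13% = 53,430 zł
  47,000 zł × 21% = 9,870 zł
  331,700 zł × 25% = 82,925 zł
  → 146,225 zł

Book-profits minimum tax:
  Adjusted income: 789,700 zł + 156,500 zł + 92,600 zł + 80,600 zł + 19,300 zł = 1,138,700 zł
  Exemption: 25% × (1,138,700 zł − 637,000 zł) = 125,425 zł ≥ 108,000 zł, so the exemption is fully phased out
  Base: 1,138,700 zł − 0 zł = 1,138,700 zł
  1,138,700 zł × 10% = 113,870 zł

113,870 zł ≤ 146,225 zł, so no add-on is due.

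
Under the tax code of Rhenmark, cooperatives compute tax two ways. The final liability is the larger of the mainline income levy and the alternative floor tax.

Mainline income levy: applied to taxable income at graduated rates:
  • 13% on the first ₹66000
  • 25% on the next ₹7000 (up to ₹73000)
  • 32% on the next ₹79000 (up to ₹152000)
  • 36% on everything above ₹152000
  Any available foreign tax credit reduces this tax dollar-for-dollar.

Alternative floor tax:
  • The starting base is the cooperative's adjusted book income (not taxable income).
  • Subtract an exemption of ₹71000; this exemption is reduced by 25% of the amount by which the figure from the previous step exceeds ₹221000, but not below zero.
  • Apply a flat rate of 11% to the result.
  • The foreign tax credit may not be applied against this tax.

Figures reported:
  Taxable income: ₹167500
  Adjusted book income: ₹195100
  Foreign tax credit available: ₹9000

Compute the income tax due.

Mainline income levy:
  ₹66000 × 13% = ₹8580
  ₹7000 × 25% = ₹1750
  ₹79000 × 32% = ₹25280
  ₹15500 × 36% = ₹5580
  → ₹41190
  Less foreign tax credit ₹9000 → ₹32190

Alternative floor tax:
  Base (adjusted book income): ₹195100
  Exemption: ₹195100 ≤ ₹221000, so full ₹71000 applies
  Base: ₹195100 − ₹71000 = ₹124100
  ₹124100 × 11% = ₹13651

₹32190 > ₹13651, so the mainline income levy governs.

₹32190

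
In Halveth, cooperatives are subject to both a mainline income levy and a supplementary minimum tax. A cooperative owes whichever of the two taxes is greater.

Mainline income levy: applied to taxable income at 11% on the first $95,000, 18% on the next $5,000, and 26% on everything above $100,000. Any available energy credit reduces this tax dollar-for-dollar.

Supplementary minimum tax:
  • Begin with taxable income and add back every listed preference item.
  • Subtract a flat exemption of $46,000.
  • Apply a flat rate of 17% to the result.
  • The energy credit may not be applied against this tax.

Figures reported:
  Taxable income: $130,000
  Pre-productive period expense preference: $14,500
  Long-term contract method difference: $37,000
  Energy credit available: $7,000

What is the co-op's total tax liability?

$23,035

Supplementary minimum tax:
  Adjusted income: $130,000 + $14,500 + $37,000 = $181,500
  Less exemption $46,000 → base $135,500
  $135,500 × 17% = $23,035

Mainline income levy:
  $95,000 × 11% = $10,450
  $5,000 × 18% = $900
  $30,000 × 26% = $7,800
  → $19,150
  Less energy credit $7,000 → $12,150

$23,035 > $12,150, so the supplementary minimum tax is the binding amount.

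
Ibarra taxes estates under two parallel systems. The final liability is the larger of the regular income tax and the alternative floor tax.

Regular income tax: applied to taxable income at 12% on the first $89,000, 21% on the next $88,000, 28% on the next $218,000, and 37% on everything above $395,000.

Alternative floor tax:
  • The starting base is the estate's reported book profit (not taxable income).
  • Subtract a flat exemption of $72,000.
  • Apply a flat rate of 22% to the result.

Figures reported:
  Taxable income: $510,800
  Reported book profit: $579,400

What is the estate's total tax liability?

$133,046

Alternative floor tax:
  Base (reported book profit): $579,400
  Less exemption $72,000 → base $507,400
  $507,400 × 22% = $111,628

Regular income tax:
  $89,000 × 12% = $10,680
  $88,000 × 21% = $18,480
  $218,000 × 28% = $61,040
  $115,800 × 37% = $42,846
  → $133,046

$133,046 > $111,628, so the regular income tax governs.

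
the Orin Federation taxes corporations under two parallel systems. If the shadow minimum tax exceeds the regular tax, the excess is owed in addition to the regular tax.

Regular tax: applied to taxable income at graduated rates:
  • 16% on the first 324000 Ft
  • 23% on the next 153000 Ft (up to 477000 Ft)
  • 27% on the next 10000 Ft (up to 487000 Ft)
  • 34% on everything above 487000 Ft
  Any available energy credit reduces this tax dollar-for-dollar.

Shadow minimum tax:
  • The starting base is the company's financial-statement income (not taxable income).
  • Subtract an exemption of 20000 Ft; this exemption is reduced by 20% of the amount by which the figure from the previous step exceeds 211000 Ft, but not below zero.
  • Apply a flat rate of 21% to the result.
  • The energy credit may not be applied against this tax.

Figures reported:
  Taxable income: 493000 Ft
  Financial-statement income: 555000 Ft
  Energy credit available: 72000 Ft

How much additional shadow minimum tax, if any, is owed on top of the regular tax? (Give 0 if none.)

96780 Ft

Shadow minimum tax:
  Base (financial-statement income): 555000 Ft
  Exemption: 20% × (555000 Ft − 211000 Ft) = 68800 Ft ≥ 20000 Ft, so the exemption is fully phased out
  Base: 555000 Ft − 0 Ft = 555000 Ft
  555000 Ft × 21% = 116550 Ft

Regular tax:
  324000 Ft × 16% = 51840 Ft
  153000 Ft × 23% = 35190 Ft
  10000 Ft × 27% = 2700 Ft
  6000 Ft × 34% = 2040 Ft
  → 91770 Ft
  Less energy credit 72000 Ft → 19770 Ft

Excess of shadow minimum tax over regular tax: 116550 Ft − 19770 Ft = 96780 Ft.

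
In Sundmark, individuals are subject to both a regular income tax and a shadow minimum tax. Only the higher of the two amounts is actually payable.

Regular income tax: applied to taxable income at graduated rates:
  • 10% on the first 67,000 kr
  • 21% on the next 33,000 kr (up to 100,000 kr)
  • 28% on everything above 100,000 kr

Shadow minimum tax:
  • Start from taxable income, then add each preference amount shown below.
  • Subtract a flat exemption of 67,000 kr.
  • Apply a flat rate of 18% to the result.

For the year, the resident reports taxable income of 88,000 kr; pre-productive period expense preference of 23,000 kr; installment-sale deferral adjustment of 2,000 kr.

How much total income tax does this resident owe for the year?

Shadow minimum tax:
  Adjusted income: 88,000 kr + 23,000 kr + 2,000 kr = 113,000 kr
  Less exemption 67,000 kr → base 46,000 kr
  46,000 kr × 18% = 8,280 kr

Regular income tax:
  67,000 kr × 10% = 6,700 kr
  21,000 kr × 21% = 4,410 kr
  → 11,110 kr

11,110 kr > 8,280 kr, so the regular income tax governs.

11,110 kr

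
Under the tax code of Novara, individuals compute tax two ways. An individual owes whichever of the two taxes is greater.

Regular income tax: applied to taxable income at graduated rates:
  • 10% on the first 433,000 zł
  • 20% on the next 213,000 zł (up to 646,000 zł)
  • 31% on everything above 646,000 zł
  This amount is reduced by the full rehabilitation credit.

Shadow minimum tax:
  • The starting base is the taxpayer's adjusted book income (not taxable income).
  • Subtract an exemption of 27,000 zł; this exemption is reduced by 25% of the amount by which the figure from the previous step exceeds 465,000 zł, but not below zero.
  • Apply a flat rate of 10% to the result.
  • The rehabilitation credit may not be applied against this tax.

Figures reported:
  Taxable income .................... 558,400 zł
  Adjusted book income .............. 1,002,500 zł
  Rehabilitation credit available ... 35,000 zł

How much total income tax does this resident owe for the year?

100,250 zł

Regular income tax:
  433,000 zł × 10% = 43,300 zł
  125,400 zł × 20% = 25,080 zł
  → 68,380 zł
  Less rehabilitation credit 35,000 zł → 33,380 zł

Shadow minimum tax:
  Base (adjusted book income): 1,002,500 zł
  Exemption: 25% × (1,002,500 zł − 465,000 zł) = 134,375 zł ≥ 27,000 zł, so the exemption is fully phased out
  Base: 1,002,500 zł − 0 zł = 1,002,500 zł
  1,002,500 zł × 10% = 100,250 zł

100,250 zł > 33,380 zł, so the shadow minimum tax is the binding amount.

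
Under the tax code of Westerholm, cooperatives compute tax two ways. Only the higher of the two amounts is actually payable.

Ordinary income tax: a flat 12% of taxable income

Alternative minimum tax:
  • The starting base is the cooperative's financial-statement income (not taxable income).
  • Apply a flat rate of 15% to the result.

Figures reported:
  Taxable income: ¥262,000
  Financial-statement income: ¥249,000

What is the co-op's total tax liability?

¥37,350

Ordinary income tax:
  ¥262,000 × 12% = ¥31,440

Alternative minimum tax:
  Base (financial-statement income): ¥249,000
  ¥249,000 × 15% = ¥37,350

¥37,350 > ¥31,440, so the alternative minimum tax is the binding amount.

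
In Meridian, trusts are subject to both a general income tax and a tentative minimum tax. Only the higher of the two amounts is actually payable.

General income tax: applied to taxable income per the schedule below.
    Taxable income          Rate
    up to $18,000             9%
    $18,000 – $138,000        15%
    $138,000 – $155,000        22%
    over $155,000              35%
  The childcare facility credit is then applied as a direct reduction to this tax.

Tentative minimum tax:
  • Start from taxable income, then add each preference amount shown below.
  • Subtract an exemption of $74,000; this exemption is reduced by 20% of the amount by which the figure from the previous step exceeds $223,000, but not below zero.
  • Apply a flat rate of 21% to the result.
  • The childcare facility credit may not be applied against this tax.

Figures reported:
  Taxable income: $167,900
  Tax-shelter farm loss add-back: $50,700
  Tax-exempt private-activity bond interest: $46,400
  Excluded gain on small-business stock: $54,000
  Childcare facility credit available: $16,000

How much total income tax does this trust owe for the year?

$55,482

General income tax:
  $18,000 × 9% = $1,620
  $120,000 × 15% = $18,000
  $17,000 × 22% = $3,740
  $12,900 × 35% = $4,515
  → $27,875
  Less childcare facility credit $16,000 → $11,875

Tentative minimum tax:
  Adjusted income: $167,900 + $50,700 + $46,400 + $54,000 = $319,000
  Exemption: $74,000 − 20% × ($319,000 − $223,000) = $74,000 − $19,200 = $54,800
  Base: $319,000 − $54,800 = $264,200
  $264,200 × 21% = $55,482

$55,482 > $11,875, so the tentative minimum tax is the binding amount.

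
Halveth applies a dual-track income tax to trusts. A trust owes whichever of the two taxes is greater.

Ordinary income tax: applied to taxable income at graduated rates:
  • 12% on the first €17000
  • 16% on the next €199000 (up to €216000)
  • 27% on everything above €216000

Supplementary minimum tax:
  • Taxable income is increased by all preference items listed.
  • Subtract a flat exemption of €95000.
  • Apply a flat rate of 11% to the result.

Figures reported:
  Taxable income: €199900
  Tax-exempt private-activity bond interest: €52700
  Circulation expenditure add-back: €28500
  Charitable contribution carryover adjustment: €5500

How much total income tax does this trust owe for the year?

Supplementary minimum tax:
  Adjusted income: €199900 + €52700 + €28500 + €5500 = €286600
  Less exemption €95000 → base €191600
  €191600 × 11% = €21076

Ordinary income tax:
  €17000 × 12% = €2040
  €182900 × 16% = €29264
  → €31304

€31304 > €21076, so the ordinary income tax governs.

€31304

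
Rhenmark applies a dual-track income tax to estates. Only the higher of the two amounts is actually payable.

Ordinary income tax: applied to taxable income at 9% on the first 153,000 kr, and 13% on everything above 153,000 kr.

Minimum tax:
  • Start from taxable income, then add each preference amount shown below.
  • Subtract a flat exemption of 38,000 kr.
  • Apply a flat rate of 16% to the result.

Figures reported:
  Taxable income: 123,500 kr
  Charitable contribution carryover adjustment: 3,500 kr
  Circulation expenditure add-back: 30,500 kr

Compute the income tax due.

Ordinary income tax:
  123,500 kr × 9% = 11,115 kr

Minimum tax:
  Adjusted income: 123,500 kr + 3,500 kr + 30,500 kr = 157,500 kr
  Less exemption 38,000 kr → base 119,500 kr
  119,500 kr × 16% = 19,120 kr

19,120 kr > 11,115 kr, so the minimum tax is the binding amount.

19,120 kr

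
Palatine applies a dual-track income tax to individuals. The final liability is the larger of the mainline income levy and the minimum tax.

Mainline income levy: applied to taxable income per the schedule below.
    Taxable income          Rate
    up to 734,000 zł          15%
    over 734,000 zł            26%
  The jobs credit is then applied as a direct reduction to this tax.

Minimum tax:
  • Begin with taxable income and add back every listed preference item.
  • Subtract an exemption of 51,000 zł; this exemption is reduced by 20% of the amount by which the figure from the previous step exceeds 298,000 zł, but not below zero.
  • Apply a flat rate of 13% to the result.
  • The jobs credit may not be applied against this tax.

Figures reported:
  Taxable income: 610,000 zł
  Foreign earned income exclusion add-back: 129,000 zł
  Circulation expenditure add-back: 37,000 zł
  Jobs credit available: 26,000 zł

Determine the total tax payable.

100,880 zł

Minimum tax:
  Adjusted income: 610,000 zł + 129,000 zł + 37,000 zł = 776,000 zł
  Exemption: 20% × (776,000 zł − 298,000 zł) = 95,600 zł ≥ 51,000 zł, so the exemption is fully phased out
  Base: 776,000 zł − 0 zł = 776,000 zł
  776,000 zł × 13% = 100,880 zł

Mainline income levy:
  610,000 zł × 15% = 91,500 zł
  Less jobs credit 26,000 zł → 65,500 zł

100,880 zł > 65,500 zł, so the minimum tax is the binding amount.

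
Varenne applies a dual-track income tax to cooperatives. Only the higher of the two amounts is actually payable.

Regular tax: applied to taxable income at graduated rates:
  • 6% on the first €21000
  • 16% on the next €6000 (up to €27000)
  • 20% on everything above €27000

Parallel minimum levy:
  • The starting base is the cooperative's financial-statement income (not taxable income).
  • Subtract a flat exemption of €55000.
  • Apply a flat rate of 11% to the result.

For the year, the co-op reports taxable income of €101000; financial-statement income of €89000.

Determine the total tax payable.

€17020

Regular tax:
  €21000 × 6% = €1260
  €6000 × 16% = €960
  €74000 × 20% = €14800
  → €17020

Parallel minimum levy:
  Base (financial-statement income): €89000
  Less exemption €55000 → base €34000
  €34000 × 11% = €3740

€17020 > €3740, so the regular tax governs.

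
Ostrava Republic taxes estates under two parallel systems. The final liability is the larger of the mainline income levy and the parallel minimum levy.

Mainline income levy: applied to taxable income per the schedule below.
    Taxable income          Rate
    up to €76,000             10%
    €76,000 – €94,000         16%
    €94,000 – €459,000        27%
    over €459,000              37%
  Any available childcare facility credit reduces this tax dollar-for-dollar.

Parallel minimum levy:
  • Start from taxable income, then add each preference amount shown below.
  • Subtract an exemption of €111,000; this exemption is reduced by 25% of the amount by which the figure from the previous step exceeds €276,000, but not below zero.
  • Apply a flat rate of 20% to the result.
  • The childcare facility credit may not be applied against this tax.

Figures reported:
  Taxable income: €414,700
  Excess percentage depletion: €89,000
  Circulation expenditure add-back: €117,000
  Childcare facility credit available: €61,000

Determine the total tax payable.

€119,175

Parallel minimum levy:
  Adjusted income: €414,700 + €89,000 + €117,000 = €620,700
  Exemption: €111,000 − 25% × (€620,700 − €276,000) = €111,000 − €86,175 = €24,825
  Base: €620,700 − €24,825 = €595,875
  €595,875 × 20% = €119,175

Mainline income levy:
  €76,000 × 10% = €7,600
  €18,000 × 16% = €2,880
  €320,700 × 27% = €86,589
  → €97,069
  Less childcare facility credit €61,000 → €36,069

€119,175 > €36,069, so the parallel minimum levy is the binding amount.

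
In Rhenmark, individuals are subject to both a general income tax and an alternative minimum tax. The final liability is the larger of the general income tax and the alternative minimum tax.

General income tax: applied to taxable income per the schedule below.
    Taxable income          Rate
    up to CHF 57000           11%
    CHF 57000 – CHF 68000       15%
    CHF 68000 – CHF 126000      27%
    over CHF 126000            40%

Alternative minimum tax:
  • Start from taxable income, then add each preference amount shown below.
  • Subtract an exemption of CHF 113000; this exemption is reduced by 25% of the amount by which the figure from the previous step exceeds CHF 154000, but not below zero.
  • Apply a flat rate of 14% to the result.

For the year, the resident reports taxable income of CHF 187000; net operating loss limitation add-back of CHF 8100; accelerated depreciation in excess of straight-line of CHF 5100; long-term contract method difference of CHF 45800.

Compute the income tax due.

General income tax:
  CHF 57000 × 11% = CHF 6270
  CHF 11000 × 15% = CHF 1650
  CHF 58000 × 27% = CHF 15660
  CHF 61000 × 40% = CHF 24400
  → CHF 47980

Alternative minimum tax:
  Adjusted income: CHF 187000 + CHF 8100 + CHF 5100 + CHF 45800 = CHF 246000
  Exemption: CHF 113000 − 25% × (CHF 246000 − CHF 154000) = CHF 113000 − CHF 23000 = CHF 90000
  Base: CHF 246000 − CHF 90000 = CHF 156000
  CHF 156000 × 14% = CHF 21840

CHF 47980 > CHF 21840, so the general income tax governs.

CHF 47980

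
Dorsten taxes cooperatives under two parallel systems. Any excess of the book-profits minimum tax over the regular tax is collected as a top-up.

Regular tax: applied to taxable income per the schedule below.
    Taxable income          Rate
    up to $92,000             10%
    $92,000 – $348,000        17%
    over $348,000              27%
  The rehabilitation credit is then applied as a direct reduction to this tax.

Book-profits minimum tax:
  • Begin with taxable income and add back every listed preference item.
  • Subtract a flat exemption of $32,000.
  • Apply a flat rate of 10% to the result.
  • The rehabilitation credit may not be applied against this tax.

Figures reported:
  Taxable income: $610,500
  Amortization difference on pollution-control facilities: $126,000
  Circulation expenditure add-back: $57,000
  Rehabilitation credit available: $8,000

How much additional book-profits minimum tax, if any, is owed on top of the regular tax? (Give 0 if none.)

$0

Book-profits minimum tax:
  Adjusted income: $610,500 + $126,000 + $57,000 = $793,500
  Less exemption $32,000 → base $761,500
  $761,500 × 10% = $76,150

Regular tax:
  $92,000 × 10% = $9,200
  $256,000 × 17% = $43,520
  $262,500 × 27% = $70,875
  → $123,595
  Less rehabilitation credit $8,000 → $115,595

$76,150 ≤ $115,595, so no add-on is due.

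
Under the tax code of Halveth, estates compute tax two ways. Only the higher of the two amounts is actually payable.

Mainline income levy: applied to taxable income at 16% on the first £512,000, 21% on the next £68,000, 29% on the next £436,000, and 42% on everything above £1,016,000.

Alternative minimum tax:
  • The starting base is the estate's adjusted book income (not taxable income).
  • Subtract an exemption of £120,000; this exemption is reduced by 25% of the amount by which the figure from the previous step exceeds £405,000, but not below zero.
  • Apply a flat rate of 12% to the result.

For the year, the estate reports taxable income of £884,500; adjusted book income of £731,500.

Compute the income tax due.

£184,505

Mainline income levy:
  £512,000 × 16% = £81,920
  £68,000 × 21% = £14,280
  £304,500 × 29% = £88,305
  → £184,505

Alternative minimum tax:
  Base (adjusted book income): £731,500
  Exemption: £120,000 − 25% × (£731,500 − £405,000) = £120,000 − £81,625 = £38,375
  Base: £731,500 − £38,375 = £693,125
  £693,125 × 12% = £83,175

£184,505 > £83,175, so the mainline income levy governs.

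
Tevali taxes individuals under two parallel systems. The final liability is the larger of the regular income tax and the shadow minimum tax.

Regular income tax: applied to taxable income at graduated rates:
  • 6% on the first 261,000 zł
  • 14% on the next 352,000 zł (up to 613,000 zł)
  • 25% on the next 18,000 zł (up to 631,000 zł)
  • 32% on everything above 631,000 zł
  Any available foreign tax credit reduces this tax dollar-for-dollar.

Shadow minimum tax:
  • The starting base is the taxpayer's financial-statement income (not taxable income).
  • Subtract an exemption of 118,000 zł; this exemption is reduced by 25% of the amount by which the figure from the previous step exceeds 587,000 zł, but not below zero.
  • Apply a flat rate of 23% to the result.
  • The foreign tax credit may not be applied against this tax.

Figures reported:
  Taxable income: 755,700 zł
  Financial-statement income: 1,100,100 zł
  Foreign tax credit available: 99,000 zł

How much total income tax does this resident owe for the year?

Regular income tax:
  261,000 zł × 6% = 15,660 zł
  352,000 zł × 14% = 49,280 zł
  18,000 zł × 25% = 4,500 zł
  124,700 zł × 32% = 39,904 zł
  → 109,344 zł
  Less foreign tax credit 99,000 zł → 10,344 zł

Shadow minimum tax:
  Base (financial-statement income): 1,100,100 zł
  Exemption: 25% × (1,100,100 zł − 587,000 zł) = 128,275 zł ≥ 118,000 zł, so the exemption is fully phased out
  Base: 1,100,100 zł − 0 zł = 1,100,100 zł
  1,100,100 zł × 23% = 253,023 zł

253,023 zł > 10,344 zł, so the shadow minimum tax is the binding amount.

253,023 zł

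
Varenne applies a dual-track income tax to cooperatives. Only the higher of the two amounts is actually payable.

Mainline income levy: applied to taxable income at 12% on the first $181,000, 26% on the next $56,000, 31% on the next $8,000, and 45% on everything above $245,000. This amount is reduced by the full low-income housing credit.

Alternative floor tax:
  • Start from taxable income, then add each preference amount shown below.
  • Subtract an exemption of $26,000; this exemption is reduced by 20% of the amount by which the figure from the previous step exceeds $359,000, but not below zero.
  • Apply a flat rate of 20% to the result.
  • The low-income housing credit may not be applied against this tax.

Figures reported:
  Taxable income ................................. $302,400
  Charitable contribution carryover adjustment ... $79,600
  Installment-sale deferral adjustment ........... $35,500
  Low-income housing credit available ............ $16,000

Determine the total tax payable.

Alternative floor tax:
  Adjusted income: $302,400 + $79,600 + $35,500 = $417,500
  Exemption: $26,000 − 20% × ($417,500 − $359,000) = $26,000 − $11,700 = $14,300
  Base: $417,500 − $14,300 = $403,200
  $403,200 × 20% = $80,640

Mainline income levy:
  $181,000 × 12% = $21,720
  $56,000 × 26% = $14,560
  $8,000 × 31% = $2,480
  $57,400 × 45% = $25,830
  → $64,590
  Less low-income housing credit $16,000 → $48,590

$80,640 > $48,590, so the alternative floor tax is the binding amount.

$80,640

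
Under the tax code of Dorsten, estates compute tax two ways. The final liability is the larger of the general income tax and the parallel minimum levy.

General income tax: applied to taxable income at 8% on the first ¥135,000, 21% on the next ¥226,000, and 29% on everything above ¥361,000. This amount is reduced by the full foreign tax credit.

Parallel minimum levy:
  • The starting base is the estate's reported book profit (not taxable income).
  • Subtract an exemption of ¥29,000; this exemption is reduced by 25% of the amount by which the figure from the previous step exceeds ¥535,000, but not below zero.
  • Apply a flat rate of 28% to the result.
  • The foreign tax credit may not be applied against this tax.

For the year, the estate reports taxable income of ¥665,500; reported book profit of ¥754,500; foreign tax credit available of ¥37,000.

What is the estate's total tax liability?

¥211,260

General income tax:
  ¥135,000 × 8% = ¥10,800
  ¥226,000 × 21% = ¥47,460
  ¥304,500 × 29% = ¥88,305
  → ¥146,565
  Less foreign tax credit ¥37,000 → ¥109,565

Parallel minimum levy:
  Base (reported book profit): ¥754,500
  Exemption: 25% × (¥754,500 − ¥535,000) = ¥54,875 ≥ ¥29,000, so the exemption is fully phased out
  Base: ¥754,500 − ¥0 = ¥754,500
  ¥754,500 × 28% = ¥211,260

¥211,260 > ¥109,565, so the parallel minimum levy is the binding amount.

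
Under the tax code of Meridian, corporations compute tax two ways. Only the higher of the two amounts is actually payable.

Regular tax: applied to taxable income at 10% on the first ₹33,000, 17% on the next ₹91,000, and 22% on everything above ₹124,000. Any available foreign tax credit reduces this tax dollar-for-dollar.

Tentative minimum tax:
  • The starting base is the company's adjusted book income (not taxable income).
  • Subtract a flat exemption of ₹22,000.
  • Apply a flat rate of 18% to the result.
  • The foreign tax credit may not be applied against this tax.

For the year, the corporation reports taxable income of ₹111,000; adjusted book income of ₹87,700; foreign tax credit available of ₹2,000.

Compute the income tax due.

Tentative minimum tax:
  Base (adjusted book income): ₹87,700
  Less exemption ₹22,000 → base ₹65,700
  ₹65,700 × 18% = ₹11,826

Regular tax:
  ₹33,000 × 10% = ₹3,300
  ₹78,000 × 17% = ₹13,260
  → ₹16,560
  Less foreign tax credit ₹2,000 → ₹14,560

₹14,560 > ₹11,826, so the regular tax governs.

₹14,560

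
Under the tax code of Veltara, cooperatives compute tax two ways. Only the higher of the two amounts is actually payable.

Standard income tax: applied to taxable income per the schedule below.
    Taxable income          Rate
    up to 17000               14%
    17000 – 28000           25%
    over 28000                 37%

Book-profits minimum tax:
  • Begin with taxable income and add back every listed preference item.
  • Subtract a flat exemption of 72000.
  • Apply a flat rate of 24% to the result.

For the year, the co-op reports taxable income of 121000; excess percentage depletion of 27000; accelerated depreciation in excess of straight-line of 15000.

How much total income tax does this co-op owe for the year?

39540

Standard income tax:
  17000 × 14% = 2380
  11000 × 25% = 2750
  93000 × 37% = 34410
  → 39540

Book-profits minimum tax:
  Adjusted income: 121000 + 27000 + 15000 = 163000
  Less exemption 72000 → base 91000
  91000 × 24% = 21840

39540 > 21840, so the standard income tax governs.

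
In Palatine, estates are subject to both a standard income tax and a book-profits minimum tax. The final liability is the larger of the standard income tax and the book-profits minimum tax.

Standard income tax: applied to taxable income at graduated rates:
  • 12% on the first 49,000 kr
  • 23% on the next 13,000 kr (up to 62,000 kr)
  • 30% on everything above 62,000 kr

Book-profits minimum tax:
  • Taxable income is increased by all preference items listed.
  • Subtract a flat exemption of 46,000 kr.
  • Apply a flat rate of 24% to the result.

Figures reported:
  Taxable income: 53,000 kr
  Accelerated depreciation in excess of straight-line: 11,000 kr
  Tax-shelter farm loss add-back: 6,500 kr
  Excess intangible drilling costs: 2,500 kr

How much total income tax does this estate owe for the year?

Standard income tax:
  49,000 kr × 12% = 5,880 kr
  4,000 kr × 23% = 920 kr
  → 6,800 kr

Book-profits minimum tax:
  Adjusted income: 53,000 kr + 11,000 kr + 6,500 kr + 2,500 kr = 73,000 kr
  Less exemption 46,000 kr → base 27,000 kr
  27,000 kr × 24% = 6,480 kr

6,800 kr > 6,480 kr, so the standard income tax governs.

6,800 kr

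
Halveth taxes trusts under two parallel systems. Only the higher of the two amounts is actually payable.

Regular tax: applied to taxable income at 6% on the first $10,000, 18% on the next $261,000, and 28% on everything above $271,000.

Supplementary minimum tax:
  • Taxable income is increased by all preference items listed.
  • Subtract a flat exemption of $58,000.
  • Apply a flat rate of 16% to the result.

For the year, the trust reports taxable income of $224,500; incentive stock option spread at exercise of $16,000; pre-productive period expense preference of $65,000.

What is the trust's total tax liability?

Supplementary minimum tax:
  Adjusted income: $224,500 + $16,000 + $65,000 = $305,500
  Less exemption $58,000 → base $247,500
  $247,500 × 16% = $39,600

Regular tax:
  $10,000 × 6% = $600
  $214,500 × 18% = $38,610
  → $39,210

$39,600 > $39,210, so the supplementary minimum tax is the binding amount.

$39,600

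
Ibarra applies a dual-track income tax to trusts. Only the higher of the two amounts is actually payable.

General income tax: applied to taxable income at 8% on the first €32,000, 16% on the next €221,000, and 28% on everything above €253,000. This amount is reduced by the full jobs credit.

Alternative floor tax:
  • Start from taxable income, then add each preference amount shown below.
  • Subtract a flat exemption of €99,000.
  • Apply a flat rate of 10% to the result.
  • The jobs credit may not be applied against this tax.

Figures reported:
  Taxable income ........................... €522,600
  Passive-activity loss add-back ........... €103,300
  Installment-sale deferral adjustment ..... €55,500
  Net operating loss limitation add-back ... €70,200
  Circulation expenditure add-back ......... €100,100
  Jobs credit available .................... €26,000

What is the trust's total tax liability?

€87,408

Alternative floor tax:
  Adjusted income: €522,600 + €103,300 + €55,500 + €70,200 + €100,100 = €851,700
  Less exemption €99,000 → base €752,700
  €752,700 × 10% = €75,270

General income tax:
  €32,000 × 8% = €2,560
  €221,000 × 16% = €35,360
  €269,600 × 28% = €75,488
  → €113,408
  Less jobs credit €26,000 → €87,408

€87,408 > €75,270, so the general income tax governs.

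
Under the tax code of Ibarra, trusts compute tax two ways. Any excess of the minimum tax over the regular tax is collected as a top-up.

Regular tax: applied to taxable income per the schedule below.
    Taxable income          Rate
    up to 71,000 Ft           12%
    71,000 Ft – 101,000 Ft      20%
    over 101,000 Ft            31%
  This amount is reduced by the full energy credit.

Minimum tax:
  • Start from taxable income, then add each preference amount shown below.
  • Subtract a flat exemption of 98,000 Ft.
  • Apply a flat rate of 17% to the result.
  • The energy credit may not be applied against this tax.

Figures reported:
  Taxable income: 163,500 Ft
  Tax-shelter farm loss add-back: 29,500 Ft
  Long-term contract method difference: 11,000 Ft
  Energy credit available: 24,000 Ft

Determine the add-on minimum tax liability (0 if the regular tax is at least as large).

Regular tax:
  71,000 Ft × 12% = 8,520 Ft
  30,000 Ft × 20% = 6,000 Ft
  62,500 Ft × 31% = 19,375 Ft
  → 33,895 Ft
  Less energy credit 24,000 Ft → 9,895 Ft

Minimum tax:
  Adjusted income: 163,500 Ft + 29,500 Ft + 11,000 Ft = 204,000 Ft
  Less exemption 98,000 Ft → base 106,000 Ft
  106,000 Ft × 17% = 18,020 Ft

Excess of minimum tax over regular tax: 18,020 Ft − 9,895 Ft = 8,125 Ft.

8,125 Ft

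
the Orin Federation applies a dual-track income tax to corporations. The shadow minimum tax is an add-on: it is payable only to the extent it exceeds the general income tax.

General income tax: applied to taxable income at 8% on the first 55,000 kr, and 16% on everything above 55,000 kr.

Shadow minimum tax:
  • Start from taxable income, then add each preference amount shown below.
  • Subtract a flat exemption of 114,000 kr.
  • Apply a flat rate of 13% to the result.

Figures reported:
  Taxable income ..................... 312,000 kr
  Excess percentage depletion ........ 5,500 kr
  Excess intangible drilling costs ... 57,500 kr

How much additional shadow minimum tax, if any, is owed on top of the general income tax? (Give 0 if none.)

General income tax:
  55,000 kr × 8% = 4,400 kr
  257,000 kr × 16% = 41,120 kr
  → 45,520 kr

Shadow minimum tax:
  Adjusted income: 312,000 kr + 5,500 kr + 57,500 kr = 375,000 kr
  Less exemption 114,000 kr → base 261,000 kr
  261,000 kr × 13% = 33,930 kr

33,930 kr ≤ 45,520 kr, so no add-on is due.

0 kr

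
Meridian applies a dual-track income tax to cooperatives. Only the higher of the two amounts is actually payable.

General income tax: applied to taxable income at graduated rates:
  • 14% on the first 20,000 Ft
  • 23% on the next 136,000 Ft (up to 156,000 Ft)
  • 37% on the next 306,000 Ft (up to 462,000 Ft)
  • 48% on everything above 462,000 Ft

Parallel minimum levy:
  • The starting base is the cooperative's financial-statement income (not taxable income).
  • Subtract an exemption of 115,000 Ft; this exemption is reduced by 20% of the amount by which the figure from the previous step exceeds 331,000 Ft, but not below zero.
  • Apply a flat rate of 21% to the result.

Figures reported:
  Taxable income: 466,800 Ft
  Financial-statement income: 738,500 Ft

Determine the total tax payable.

Parallel minimum levy:
  Base (financial-statement income): 738,500 Ft
  Exemption: 115,000 Ft − 20% × (738,500 Ft − 331,000 Ft) = 115,000 Ft − 81,500 Ft = 33,500 Ft
  Base: 738,500 Ft − 33,500 Ft = 705,000 Ft
  705,000 Ft × 21% = 148,050 Ft

General income tax:
  20,000 Ft × 14% = 2,800 Ft
  136,000 Ft × 23% = 31,280 Ft
  306,000 Ft × 37% = 113,220 Ft
  4,800 Ft × 48% = 2,304 Ft
  → 149,604 Ft

149,604 Ft > 148,050 Ft, so the general income tax governs.

149,604 Ft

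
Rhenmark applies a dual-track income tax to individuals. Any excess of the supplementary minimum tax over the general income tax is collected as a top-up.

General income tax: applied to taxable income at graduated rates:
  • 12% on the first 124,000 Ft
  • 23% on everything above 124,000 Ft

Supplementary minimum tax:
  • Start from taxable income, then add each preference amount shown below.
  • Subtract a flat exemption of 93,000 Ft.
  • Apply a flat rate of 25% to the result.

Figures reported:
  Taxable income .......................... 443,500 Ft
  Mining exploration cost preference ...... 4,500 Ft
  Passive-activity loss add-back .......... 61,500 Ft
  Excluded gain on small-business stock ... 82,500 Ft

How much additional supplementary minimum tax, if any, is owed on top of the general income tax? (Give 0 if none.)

General income tax:
  124,000 Ft × 12% = 14,880 Ft
  319,500 Ft × 23% = 73,485 Ft
  → 88,365 Ft

Supplementary minimum tax:
  Adjusted income: 443,500 Ft + 4,500 Ft + 61,500 Ft + 82,500 Ft = 592,000 Ft
  Less exemption 93,000 Ft → base 499,000 Ft
  499,000 Ft × 25% = 124,750 Ft

Excess of supplementary minimum tax over general income tax: 124,750 Ft − 88,365 Ft = 36,385 Ft.

36,385 Ft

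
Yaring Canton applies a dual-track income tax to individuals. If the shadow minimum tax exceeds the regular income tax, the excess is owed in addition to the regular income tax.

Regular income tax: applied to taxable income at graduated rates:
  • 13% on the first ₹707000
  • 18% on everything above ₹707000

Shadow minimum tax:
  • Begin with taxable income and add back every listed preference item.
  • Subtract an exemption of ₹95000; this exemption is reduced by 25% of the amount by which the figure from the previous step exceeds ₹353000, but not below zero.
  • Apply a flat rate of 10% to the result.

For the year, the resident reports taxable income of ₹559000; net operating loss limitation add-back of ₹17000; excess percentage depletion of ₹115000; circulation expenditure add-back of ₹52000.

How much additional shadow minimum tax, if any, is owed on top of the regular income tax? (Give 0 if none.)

Shadow minimum tax:
  Adjusted income: ₹559000 + ₹17000 + ₹115000 + ₹52000 = ₹743000
  Exemption: 25% × (₹743000 − ₹353000) = ₹97500 ≥ ₹95000, so the exemption is fully phased out
  Base: ₹743000 − ₹0 = ₹743000
  ₹743000 × 10% = ₹74300

Regular income tax:
  ₹559000 × 13% = ₹72670

Excess of shadow minimum tax over regular income tax: ₹74300 − ₹72670 = ₹1630.

₹1630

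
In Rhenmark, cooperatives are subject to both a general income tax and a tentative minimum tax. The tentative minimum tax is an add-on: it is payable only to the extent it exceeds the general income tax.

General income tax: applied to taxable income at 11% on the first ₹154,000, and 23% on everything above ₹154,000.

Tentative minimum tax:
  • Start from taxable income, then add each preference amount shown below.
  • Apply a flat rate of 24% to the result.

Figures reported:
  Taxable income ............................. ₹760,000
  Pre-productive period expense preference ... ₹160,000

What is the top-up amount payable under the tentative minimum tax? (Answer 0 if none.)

₹64,480

General income tax:
  ₹154,000 × 11% = ₹16,940
  ₹606,000 × 23% = ₹139,380
  → ₹156,320

Tentative minimum tax:
  Adjusted income: ₹760,000 + ₹160,000 = ₹920,000
  ₹920,000 × 24% = ₹220,800

Excess of tentative minimum tax over general income tax: ₹220,800 − ₹156,320 = ₹64,480.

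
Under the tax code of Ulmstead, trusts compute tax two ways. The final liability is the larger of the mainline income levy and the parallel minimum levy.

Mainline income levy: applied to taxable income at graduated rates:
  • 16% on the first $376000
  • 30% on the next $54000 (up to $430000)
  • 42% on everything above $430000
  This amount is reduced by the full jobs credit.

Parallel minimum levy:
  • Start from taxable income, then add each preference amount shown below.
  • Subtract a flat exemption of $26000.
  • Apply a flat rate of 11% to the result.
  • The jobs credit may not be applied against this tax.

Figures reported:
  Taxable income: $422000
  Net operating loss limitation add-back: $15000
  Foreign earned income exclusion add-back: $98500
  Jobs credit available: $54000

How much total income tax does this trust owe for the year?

Parallel minimum levy:
  Adjusted income: $422000 + $15000 + $98500 = $535500
  Less exemption $26000 → base $509500
  $509500 × 11% = $56045

Mainline income levy:
  $376000 × 16% = $60160
  $46000 × 30% = $13800
  → $73960
  Less jobs credit $54000 → $19960

$56045 > $19960, so the parallel minimum levy is the binding amount.

$56045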